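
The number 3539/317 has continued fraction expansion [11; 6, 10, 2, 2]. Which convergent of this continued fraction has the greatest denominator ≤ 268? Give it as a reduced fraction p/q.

1429/128

a_0 = 11: 11/1  (≤ bound)
a_1 = 6: 67/6  (≤ bound)
a_2 = 10: 681/61  (≤ bound)
a_3 = 2: 1429/128  (≤ bound)
a_4 = 2: 3539/317  (> 268, stop)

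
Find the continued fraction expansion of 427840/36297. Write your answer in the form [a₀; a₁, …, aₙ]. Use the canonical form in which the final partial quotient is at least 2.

427840 = 11·36297 + 28573, so a_0 = 11
36297 = 1·28573 + 7724, so a_1 = 1
28573 = 3·7724 + 5401, so a_2 = 3
7724 = 1·5401 + 2323, so a_3 = 1
5401 = 2·2323 + 755, so a_4 = 2
2323 = 3·755 + 58, so a_5 = 3
755 = 13·58 + 1, so a_6 = 13
58 = 58·1 + 0, so a_7 = 58

[11; 1, 3, 1, 2, 3, 13, 58]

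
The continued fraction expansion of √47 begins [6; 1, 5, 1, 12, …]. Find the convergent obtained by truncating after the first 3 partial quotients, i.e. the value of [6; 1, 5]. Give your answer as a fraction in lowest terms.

Compute successive convergents:
a_0 = 6: 6/1
a_1 = 1: 7/1
a_2 = 5: 41/6

41/6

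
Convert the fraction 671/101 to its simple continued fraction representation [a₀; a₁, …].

[6; 1, 1, 1, 4, 7]

⌊671/101⌋ = 6, remainder 65
⌊101/65⌋ = 1, remainder 36
⌊65/36⌋ = 1, remainder 29
⌊36/29⌋ = 1, remainder 7
⌊29/7⌋ = 4, remainder 1
⌊7/1⌋ = 7, remainder 0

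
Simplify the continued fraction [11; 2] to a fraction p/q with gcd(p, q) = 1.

23/2

a_0 = 11: 11/1
a_1 = 2: 23/2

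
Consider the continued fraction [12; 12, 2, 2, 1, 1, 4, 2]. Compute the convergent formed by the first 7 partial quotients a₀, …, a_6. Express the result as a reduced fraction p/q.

8251/683

a_0 = 12: 12/1
a_1 = 12: 145/12
a_2 = 2: 302/25
a_3 = 2: 749/62
a_4 = 1: 1051/87
a_5 = 1: 1800/149
a_6 = 4: 8251/683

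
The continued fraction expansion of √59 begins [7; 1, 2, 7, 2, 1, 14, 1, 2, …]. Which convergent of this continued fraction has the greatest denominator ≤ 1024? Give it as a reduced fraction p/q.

7781/1013

List convergents until the denominator exceeds the bound:
a_0 = 7: 7/1  (≤ bound)
a_1 = 1: 8/1  (≤ bound)
a_2 = 2: 23/3  (≤ bound)
a_3 = 7: 169/22  (≤ bound)
a_4 = 2: 361/47  (≤ bound)
a_5 = 1: 530/69  (≤ bound)
a_6 = 14: 7781/1013  (≤ bound)
a_7 = 1: 8311/1082  (> 1024, stop)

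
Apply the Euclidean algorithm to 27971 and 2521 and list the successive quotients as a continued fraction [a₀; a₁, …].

[11; 10, 1, 1, 59, 2]

Run the Euclidean algorithm, recording each quotient:
⌊27971/2521⌋ = 11, remainder 240
⌊2521/240⌋ = 10, remainder 121
⌊240/121⌋ = 1, remainder 119
⌊121/119⌋ = 1, remainder 2
⌊119/2⌋ = 59, remainder 1
⌊2/1⌋ = 2, remainder 0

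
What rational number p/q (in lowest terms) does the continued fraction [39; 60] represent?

a_0 = 39: 39/1
a_1 = 60: 2341/60

2341/60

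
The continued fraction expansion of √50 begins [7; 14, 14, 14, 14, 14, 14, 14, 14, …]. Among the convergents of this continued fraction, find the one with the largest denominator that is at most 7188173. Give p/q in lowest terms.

3880899/548842

List convergents until the denominator exceeds the bound:
a_0 = 7: 7/1  (≤ bound)
a_1 = 14: 99/14  (≤ bound)
a_2 = 14: 1393/197  (≤ bound)
a_3 = 14: 19601/2772  (≤ bound)
a_4 = 14: 275807/39005  (≤ bound)
a_5 = 14: 3880899/548842  (≤ bound)
a_6 = 14: 54608393/7722793  (> 7188173, stop)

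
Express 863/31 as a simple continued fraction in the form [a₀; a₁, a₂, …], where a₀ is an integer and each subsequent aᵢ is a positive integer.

[27; 1, 5, 5]

863 ÷ 31 → quotient 27, remainder 26
31 ÷ 26 → quotient 1, remainder 5
26 ÷ 5 → quotient 5, remainder 1
5 ÷ 1 → quotient 5, remainder 0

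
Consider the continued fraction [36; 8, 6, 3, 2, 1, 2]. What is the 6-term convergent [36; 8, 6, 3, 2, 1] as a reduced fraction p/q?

18567/514

Collapse the nested fraction from the inside out:
Start with 1.
2 + 1/(1/1) = 2 + 1/1 = 3/1
3 + 1/(3/1) = 3 + 1/3 = 10/3
6 + 1/(10/3) = 6 + 3/10 = 63/10
8 + 1/(63/10) = 8 + 10/63 = 514/63
36 + 1/(514/63) = 36 + 63/514 = 18567/514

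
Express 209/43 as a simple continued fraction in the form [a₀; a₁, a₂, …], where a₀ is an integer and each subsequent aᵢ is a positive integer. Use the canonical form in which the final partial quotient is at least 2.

Repeatedly divide and take the remainder:
209 ÷ 43 → quotient 4, remainder 37
43 ÷ 37 → quotient 1, remainder 6
37 ÷ 6 → quotient 6, remainder 1
6 ÷ 1 → quotient 6, remainder 0

[4; 1, 6, 6]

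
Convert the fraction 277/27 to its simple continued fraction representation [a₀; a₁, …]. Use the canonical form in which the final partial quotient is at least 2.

[10; 3, 1, 6]

Apply division with remainder until the remainder is 0:
277 = 10·27 + 7, so a_0 = 10
27 = 3·7 + 6, so a_1 = 3
7 = 1·6 + 1, so a_2 = 1
6 = 6·1 + 0, so a_3 = 6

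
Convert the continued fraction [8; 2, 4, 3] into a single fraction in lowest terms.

Start with 3.
4 + 1/(3/1) = 4 + 1/3 = 13/3
2 + 1/(13/3) = 2 + 3/13 = 29/13
8 + 1/(29/13) = 8 + 13/29 = 245/29

245/29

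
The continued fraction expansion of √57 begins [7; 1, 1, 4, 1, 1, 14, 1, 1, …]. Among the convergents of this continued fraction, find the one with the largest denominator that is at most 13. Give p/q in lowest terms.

83/11

a_0 = 7: 7/1  (≤ bound)
a_1 = 1: 8/1  (≤ bound)
a_2 = 1: 15/2  (≤ bound)
a_3 = 4: 68/9  (≤ bound)
a_4 = 1: 83/11  (≤ bound)
a_5 = 1: 151/20  (> 13, stop)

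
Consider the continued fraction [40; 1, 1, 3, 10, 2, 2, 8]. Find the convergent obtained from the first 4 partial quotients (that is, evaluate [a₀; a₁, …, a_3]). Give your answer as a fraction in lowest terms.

284/7

Use the convergent recurrence hₖ = aₖ·hₖ₋₁ + hₖ₋₂ (and likewise for the denominators kₖ):
a_0 = 40: 40/1
a_1 = 1: 41/1
a_2 = 1: 81/2
a_3 = 3: 284/7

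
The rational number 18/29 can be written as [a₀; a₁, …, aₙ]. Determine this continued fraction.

18 = 0·29 + 18, so a_0 = 0
29 = 1·18 + 11, so a_1 = 1
18 = 1·11 + 7, so a_2 = 1
11 = 1·7 + 4, so a_3 = 1
7 = 1·4 + 3, so a_4 = 1
4 = 1·3 + 1, so a_5 = 1
3 = 3·1 + 0, so a_6 = 3

[0; 1, 1, 1, 1, 1, 3]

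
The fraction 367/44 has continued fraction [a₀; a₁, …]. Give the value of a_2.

Run the Euclidean algorithm, recording each quotient:
367 = 8·44 + 15, so a_0 = 8
44 = 2·15 + 14, so a_1 = 2
15 = 1·14 + 1, so a_2 = 1

1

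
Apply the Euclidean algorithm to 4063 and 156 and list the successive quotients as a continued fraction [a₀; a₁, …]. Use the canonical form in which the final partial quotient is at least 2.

[26; 22, 3, 2]

4063 = 26·156 + 7, so a_0 = 26
156 = 22·7 + 2, so a_1 = 22
7 = 3·2 + 1, so a_2 = 3
2 = 2·1 + 0, so a_3 = 2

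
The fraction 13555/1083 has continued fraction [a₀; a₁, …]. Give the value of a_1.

1

13555 = 12·1083 + 559, so a_0 = 12
1083 = 1·559 + 524, so a_1 = 1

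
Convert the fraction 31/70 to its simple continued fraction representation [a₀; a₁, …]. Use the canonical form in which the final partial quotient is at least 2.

[0; 2, 3, 1, 7]

31 = 0·70 + 31, so a_0 = 0
70 = 2·31 + 8, so a_1 = 2
31 = 3·8 + 7, so a_2 = 3
8 = 1·7 + 1, so a_3 = 1
7 = 7·1 + 0, so a_4 = 7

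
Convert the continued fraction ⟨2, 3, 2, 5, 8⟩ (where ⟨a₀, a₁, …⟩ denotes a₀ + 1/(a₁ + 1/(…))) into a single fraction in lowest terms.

Start with 8.
5 + 1/(8/1) = 5 + 1/8 = 41/8
2 + 1/(41/8) = 2 + 8/41 = 90/41
3 + 1/(90/41) = 3 + 41/90 = 311/90
2 + 1/(311/90) = 2 + 90/311 = 712/311

712/311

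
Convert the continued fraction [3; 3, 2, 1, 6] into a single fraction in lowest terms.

Compute successive convergents:
a_0 = 3: 3/1
a_1 = 3: 10/3
a_2 = 2: 23/7
a_3 = 1: 33/10
a_4 = 6: 221/67

221/67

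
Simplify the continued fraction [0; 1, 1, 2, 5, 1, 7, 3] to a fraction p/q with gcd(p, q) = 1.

Start with 3.
7 + 1/(3/1) = 7 + 1/3 = 22/3
1 + 1/(22/3) = 1 + 3/22 = 25/22
5 + 1/(25/22) = 5 + 22/25 = 147/25
2 + 1/(147/25) = 2 + 25/147 = 319/147
1 + 1/(319/147) = 1 + 147/319 = 466/319
1 + 1/(466/319) = 1 + 319/466 = 785/466
0 + 1/(785/466) = 0 + 466/785 = 466/785

466/785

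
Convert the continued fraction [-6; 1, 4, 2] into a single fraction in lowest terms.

Start with 2.
4 + 1/(2/1) = 4 + 1/2 = 9/2
1 + 1/(9/2) = 1 + 2/9 = 11/9
-6 + 1/(11/9) = -6 + 9/11 = -57/11

-57/11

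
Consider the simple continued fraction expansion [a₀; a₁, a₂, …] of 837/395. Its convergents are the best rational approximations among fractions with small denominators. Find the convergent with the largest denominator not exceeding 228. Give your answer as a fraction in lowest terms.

89/42

a_0 = 2: 2/1  (≤ bound)
a_1 = 8: 17/8  (≤ bound)
a_2 = 2: 36/17  (≤ bound)
a_3 = 2: 89/42  (≤ bound)
a_4 = 9: 837/395  (> 228, stop)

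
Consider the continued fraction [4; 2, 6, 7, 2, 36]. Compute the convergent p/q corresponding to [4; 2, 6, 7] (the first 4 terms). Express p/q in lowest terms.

415/93

a_0 = 4: 4/1
a_1 = 2: 9/2
a_2 = 6: 58/13
a_3 = 7: 415/93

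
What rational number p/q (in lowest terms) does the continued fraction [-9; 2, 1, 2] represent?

-69/8

Compute successive convergents:
a_0 = -9: -9/1
a_1 = 2: -17/2
a_2 = 1: -26/3
a_3 = 2: -69/8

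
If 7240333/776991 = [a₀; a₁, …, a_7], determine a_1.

3

⌊7240333/776991⌋ = 9, remainder 247414
⌊776991/247414⌋ = 3, remainder 34749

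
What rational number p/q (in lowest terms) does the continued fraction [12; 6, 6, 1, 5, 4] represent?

a_0 = 12: 12/1
a_1 = 6: 73/6
a_2 = 6: 450/37
a_3 = 1: 523/43
a_4 = 5: 3065/252
a_5 = 4: 12783/1051

12783/1051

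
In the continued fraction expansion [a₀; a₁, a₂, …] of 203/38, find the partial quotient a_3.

12

203 ÷ 38 → quotient 5, remainder 13
38 ÷ 13 → quotient 2, remainder 12
13 ÷ 12 → quotient 1, remainder 1
12 ÷ 1 → quotient 12, remainder 0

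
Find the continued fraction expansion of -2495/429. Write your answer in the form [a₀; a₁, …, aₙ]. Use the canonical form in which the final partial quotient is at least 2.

[-6; 5, 2, 3, 11]

Repeatedly divide and take the remainder:
-2495 = -6·429 + 79, so a_0 = -6
429 = 5·79 + 34, so a_1 = 5
79 = 2·34 + 11, so a_2 = 2
34 = 3·11 + 1, so a_3 = 3
11 = 11·1 + 0, so a_4 = 11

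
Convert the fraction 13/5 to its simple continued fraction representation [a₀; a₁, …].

Apply division with remainder until the remainder is 0:
13 = 2·5 + 3, so a_0 = 2
5 = 1·3 + 2, so a_1 = 1
3 = 1·2 + 1, so a_2 = 1
2 = 2·1 + 0, so a_3 = 2

[2; 1, 1, 2]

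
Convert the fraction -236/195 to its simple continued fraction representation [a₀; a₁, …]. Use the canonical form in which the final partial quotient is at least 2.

Apply division with remainder until the remainder is 0:
⌊-236/195⌋ = -2, remainder 154
⌊195/154⌋ = 1, remainder 41
⌊154/41⌋ = 3, remainder 31
⌊41/31⌋ = 1, remainder 10
⌊31/10⌋ = 3, remainder 1
⌊10/1⌋ = 10, remainder 0

[-2; 1, 3, 1, 3, 10]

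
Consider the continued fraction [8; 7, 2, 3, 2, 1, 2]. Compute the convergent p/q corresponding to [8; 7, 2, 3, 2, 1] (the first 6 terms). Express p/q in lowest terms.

1391/171

Start with 1.
2 + 1/(1/1) = 2 + 1/1 = 3/1
3 + 1/(3/1) = 3 + 1/3 = 10/3
2 + 1/(10/3) = 2 + 3/10 = 23/10
7 + 1/(23/10) = 7 + 10/23 = 171/23
8 + 1/(171/23) = 8 + 23/171 = 1391/171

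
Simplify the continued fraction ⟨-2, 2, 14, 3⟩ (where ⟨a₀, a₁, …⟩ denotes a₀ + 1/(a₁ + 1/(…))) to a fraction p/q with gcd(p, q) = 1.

-135/89

a_0 = -2: -2/1
a_1 = 2: -3/2
a_2 = 14: -44/29
a_3 = 3: -135/89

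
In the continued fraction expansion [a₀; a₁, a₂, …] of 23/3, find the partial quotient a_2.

Run the Euclidean algorithm, recording each quotient:
⌊23/3⌋ = 7, remainder 2
⌊3/2⌋ = 1, remainder 1
⌊2/1⌋ = 2, remainder 0

2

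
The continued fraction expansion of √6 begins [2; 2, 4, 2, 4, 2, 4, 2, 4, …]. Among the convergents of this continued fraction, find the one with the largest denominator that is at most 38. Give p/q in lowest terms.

List convergents until the denominator exceeds the bound:
a_0 = 2: 2/1  (≤ bound)
a_1 = 2: 5/2  (≤ bound)
a_2 = 4: 22/9  (≤ bound)
a_3 = 2: 49/20  (≤ bound)
a_4 = 4: 218/89  (> 38, stop)

49/20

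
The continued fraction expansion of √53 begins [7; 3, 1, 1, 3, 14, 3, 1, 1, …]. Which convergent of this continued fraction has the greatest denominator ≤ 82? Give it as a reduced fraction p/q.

List convergents until the denominator exceeds the bound:
a_0 = 7: 7/1  (≤ bound)
a_1 = 3: 22/3  (≤ bound)
a_2 = 1: 29/4  (≤ bound)
a_3 = 1: 51/7  (≤ bound)
a_4 = 3: 182/25  (≤ bound)
a_5 = 14: 2599/357  (> 82, stop)

182/25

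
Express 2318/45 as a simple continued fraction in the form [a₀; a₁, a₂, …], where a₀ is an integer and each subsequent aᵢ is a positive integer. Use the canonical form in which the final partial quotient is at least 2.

2318 ÷ 45 → quotient 51, remainder 23
45 ÷ 23 → quotient 1, remainder 22
23 ÷ 22 → quotient 1, remainder 1
22 ÷ 1 → quotient 22, remainder 0

[51; 1, 1, 22]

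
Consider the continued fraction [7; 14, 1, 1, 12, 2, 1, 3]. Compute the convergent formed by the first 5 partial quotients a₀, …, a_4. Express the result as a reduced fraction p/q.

2566/363

a_0 = 7: 7/1
a_1 = 14: 99/14
a_2 = 1: 106/15
a_3 = 1: 205/29
a_4 = 12: 2566/363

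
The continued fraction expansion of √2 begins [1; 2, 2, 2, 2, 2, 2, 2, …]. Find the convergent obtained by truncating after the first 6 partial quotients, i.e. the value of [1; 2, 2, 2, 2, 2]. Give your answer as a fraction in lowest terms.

a_0 = 1: 1/1
a_1 = 2: 3/2
a_2 = 2: 7/5
a_3 = 2: 17/12
a_4 = 2: 41/29
a_5 = 2: 99/70

99/70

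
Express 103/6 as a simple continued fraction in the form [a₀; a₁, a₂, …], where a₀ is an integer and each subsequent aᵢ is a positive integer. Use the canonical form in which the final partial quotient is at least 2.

103 ÷ 6 → quotient 17, remainder 1
6 ÷ 1 → quotient 6, remainder 0

[17; 6]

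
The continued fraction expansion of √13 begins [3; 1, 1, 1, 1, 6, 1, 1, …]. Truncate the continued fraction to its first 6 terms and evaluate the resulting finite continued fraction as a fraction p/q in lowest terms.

119/33

Start with 6.
1 + 1/(6/1) = 1 + 1/6 = 7/6
1 + 1/(7/6) = 1 + 6/7 = 13/7
1 + 1/(13/7) = 1 + 7/13 = 20/13
1 + 1/(20/13) = 1 + 13/20 = 33/20
3 + 1/(33/20) = 3 + 20/33 = 119/33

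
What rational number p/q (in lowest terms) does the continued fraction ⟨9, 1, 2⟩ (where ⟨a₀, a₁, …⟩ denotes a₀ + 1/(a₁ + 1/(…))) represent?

29/3

a_0 = 9: 9/1
a_1 = 1: 10/1
a_2 = 2: 29/3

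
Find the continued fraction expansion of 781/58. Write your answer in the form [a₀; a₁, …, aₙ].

Apply division with remainder until the remainder is 0:
⌊781/58⌋ = 13, remainder 27
⌊58/27⌋ = 2, remainder 4
⌊27/4⌋ = 6, remainder 3
⌊4/3⌋ = 1, remainder 1
⌊3/1⌋ = 3, remainder 0

[13; 2, 6, 1, 3]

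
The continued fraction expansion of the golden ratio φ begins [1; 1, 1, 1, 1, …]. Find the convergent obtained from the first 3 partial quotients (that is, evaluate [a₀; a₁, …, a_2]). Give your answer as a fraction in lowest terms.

Start with 1.
1 + 1/(1/1) = 1 + 1/1 = 2/1
1 + 1/(2/1) = 1 + 1/2 = 3/2

3/2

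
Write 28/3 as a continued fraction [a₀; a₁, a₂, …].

Repeatedly divide and take the remainder:
⌊28/3⌋ = 9, remainder 1
⌊3/1⌋ = 3, remainder 0

[9; 3]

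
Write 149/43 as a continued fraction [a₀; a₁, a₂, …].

Apply division with remainder until the remainder is 0:
149 = 3·43 + 20, so a_0 = 3
43 = 2·20 + 3, so a_1 = 2
20 = 6·3 + 2, so a_2 = 6
3 = 1·2 + 1, so a_3 = 1
2 = 2·1 + 0, so a_4 = 2

[3; 2, 6, 1, 2]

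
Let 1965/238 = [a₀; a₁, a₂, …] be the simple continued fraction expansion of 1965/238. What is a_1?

3

Apply division with remainder until the remainder is 0:
⌊1965/238⌋ = 8, remainder 61
⌊238/61⌋ = 3, remainder 55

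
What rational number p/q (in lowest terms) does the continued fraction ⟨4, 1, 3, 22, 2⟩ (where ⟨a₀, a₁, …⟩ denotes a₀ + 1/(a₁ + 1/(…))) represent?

865/182

a_0 = 4: 4/1
a_1 = 1: 5/1
a_2 = 3: 19/4
a_3 = 22: 423/89
a_4 = 2: 865/182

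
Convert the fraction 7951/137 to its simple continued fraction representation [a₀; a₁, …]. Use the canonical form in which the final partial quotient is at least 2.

7951 ÷ 137 → quotient 58, remainder 5
137 ÷ 5 → quotient 27, remainder 2
5 ÷ 2 → quotient 2, remainder 1
2 ÷ 1 → quotient 2, remainder 0

[58; 27, 2, 2]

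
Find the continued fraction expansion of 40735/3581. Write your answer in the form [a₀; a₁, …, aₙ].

40735 ÷ 3581 → quotient 11, remainder 1344
3581 ÷ 1344 → quotient 2, remainder 893
1344 ÷ 893 → quotient 1, remainder 451
893 ÷ 451 → quotient 1, remainder 442
451 ÷ 442 → quotient 1, remainder 9
442 ÷ 9 → quotient 49, remainder 1
9 ÷ 1 → quotient 9, remainder 0

[11; 2, 1, 1, 1, 49, 9]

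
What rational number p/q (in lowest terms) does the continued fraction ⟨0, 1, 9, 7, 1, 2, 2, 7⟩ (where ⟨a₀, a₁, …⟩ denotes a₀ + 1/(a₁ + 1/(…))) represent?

Collapse the nested fraction from the inside out:
Start with 7.
2 + 1/(7/1) = 2 + 1/7 = 15/7
2 + 1/(15/7) = 2 + 7/15 = 37/15
1 + 1/(37/15) = 1 + 15/37 = 52/37
7 + 1/(52/37) = 7 + 37/52 = 401/52
9 + 1/(401/52) = 9 + 52/401 = 3661/401
1 + 1/(3661/401) = 1 + 401/3661 = 4062/3661
0 + 1/(4062/3661) = 0 + 3661/4062 = 3661/4062

3661/4062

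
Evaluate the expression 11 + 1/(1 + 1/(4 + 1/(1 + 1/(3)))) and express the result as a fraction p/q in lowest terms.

Start with 3.
1 + 1/(3/1) = 1 + 1/3 = 4/3
4 + 1/(4/3) = 4 + 3/4 = 19/4
1 + 1/(19/4) = 1 + 4/19 = 23/19
11 + 1/(23/19) = 11 + 19/23 = 272/23

272/23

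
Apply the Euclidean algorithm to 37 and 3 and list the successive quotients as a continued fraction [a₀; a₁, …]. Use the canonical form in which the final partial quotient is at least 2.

Repeatedly divide and take the remainder:
⌊37/3⌋ = 12, remainder 1
⌊3/1⌋ = 3, remainder 0

[12; 3]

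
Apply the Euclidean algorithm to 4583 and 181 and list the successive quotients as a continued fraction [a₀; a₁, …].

[25; 3, 8, 3, 2]

4583 ÷ 181 → quotient 25, remainder 58
181 ÷ 58 → quotient 3, remainder 7
58 ÷ 7 → quotient 8, remainder 2
7 ÷ 2 → quotient 3, remainder 1
2 ÷ 1 → quotient 2, remainder 0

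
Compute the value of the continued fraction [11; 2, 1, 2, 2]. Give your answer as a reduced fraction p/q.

216/19

a_0 = 11: 11/1
a_1 = 2: 23/2
a_2 = 1: 34/3
a_3 = 2: 91/8
a_4 = 2: 216/19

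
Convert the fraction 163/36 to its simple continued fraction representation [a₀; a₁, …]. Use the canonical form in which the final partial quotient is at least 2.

163 = 4·36 + 19, so a_0 = 4
36 = 1·19 + 17, so a_1 = 1
19 = 1·17 + 2, so a_2 = 1
17 = 8·2 + 1, so a_3 = 8
2 = 2·1 + 0, so a_4 = 2

[4; 1, 1, 8, 2]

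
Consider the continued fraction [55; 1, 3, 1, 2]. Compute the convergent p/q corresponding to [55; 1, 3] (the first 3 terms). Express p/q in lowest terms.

223/4

a_0 = 55: 55/1
a_1 = 1: 56/1
a_2 = 3: 223/4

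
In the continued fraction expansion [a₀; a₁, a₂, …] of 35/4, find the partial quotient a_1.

35 = 8·4 + 3, so a_0 = 8
4 = 1·3 + 1, so a_1 = 1

1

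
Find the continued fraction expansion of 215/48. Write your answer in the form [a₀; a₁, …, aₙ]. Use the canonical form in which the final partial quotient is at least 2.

[4; 2, 11, 2]

215 ÷ 48 → quotient 4, remainder 23
48 ÷ 23 → quotient 2, remainder 2
23 ÷ 2 → quotient 11, remainder 1
2 ÷ 1 → quotient 2, remainder 0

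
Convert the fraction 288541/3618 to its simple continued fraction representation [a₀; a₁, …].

[79; 1, 3, 40, 1, 6, 3]

⌊288541/3618⌋ = 79, remainder 2719
⌊3618/2719⌋ = 1, remainder 899
⌊2719/899⌋ = 3, remainder 22
⌊899/22⌋ = 40, remainder 19
⌊22/19⌋ = 1, remainder 3
⌊19/3⌋ = 6, remainder 1
⌊3/1⌋ = 3, remainder 0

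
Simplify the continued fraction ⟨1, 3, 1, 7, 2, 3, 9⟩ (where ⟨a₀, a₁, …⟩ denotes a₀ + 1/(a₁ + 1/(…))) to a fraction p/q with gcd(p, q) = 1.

2675/2127

a_0 = 1: 1/1
a_1 = 3: 4/3
a_2 = 1: 5/4
a_3 = 7: 39/31
a_4 = 2: 83/66
a_5 = 3: 288/229
a_6 = 9: 2675/2127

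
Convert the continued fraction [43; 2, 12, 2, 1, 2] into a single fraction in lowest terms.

8957/206

a_0 = 43: 43/1
a_1 = 2: 87/2
a_2 = 12: 1087/25
a_3 = 2: 2261/52
a_4 = 1: 3348/77
a_5 = 2: 8957/206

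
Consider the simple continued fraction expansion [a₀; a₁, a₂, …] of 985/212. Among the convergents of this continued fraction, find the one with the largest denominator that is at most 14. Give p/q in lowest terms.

a_0 = 4: 4/1  (≤ bound)
a_1 = 1: 5/1  (≤ bound)
a_2 = 1: 9/2  (≤ bound)
a_3 = 1: 14/3  (≤ bound)
a_4 = 4: 65/14  (≤ bound)
a_5 = 1: 79/17  (> 14, stop)

65/14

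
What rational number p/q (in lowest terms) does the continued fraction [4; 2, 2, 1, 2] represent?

Work from the innermost term outward:
Start with 2.
1 + 1/(2/1) = 1 + 1/2 = 3/2
2 + 1/(3/2) = 2 + 2/3 = 8/3
2 + 1/(8/3) = 2 + 3/8 = 19/8
4 + 1/(19/8) = 4 + 8/19 = 84/19

84/19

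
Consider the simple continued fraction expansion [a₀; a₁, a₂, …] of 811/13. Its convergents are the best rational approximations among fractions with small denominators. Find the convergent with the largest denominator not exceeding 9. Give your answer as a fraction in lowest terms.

a_0 = 62: 62/1  (≤ bound)
a_1 = 2: 125/2  (≤ bound)
a_2 = 1: 187/3  (≤ bound)
a_3 = 1: 312/5  (≤ bound)
a_4 = 2: 811/13  (> 9, stop)

312/5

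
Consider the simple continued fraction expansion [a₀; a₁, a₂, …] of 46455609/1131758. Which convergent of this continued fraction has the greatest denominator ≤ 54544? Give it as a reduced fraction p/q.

a_0 = 41: 41/1  (≤ bound)
a_1 = 21: 862/21  (≤ bound)
a_2 = 7: 6075/148  (≤ bound)
a_3 = 26: 158812/3869  (≤ bound)
a_4 = 1: 164887/4017  (≤ bound)
a_5 = 39: 6589405/160532  (> 54544, stop)

164887/4017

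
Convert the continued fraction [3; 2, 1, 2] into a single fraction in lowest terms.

27/8

Start with 2.
1 + 1/(2/1) = 1 + 1/2 = 3/2
2 + 1/(3/2) = 2 + 2/3 = 8/3
3 + 1/(8/3) = 3 + 3/8 = 27/8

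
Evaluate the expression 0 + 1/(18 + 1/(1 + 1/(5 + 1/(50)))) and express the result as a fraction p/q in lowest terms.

301/5669

Start with 50.
5 + 1/(50/1) = 5 + 1/50 = 251/50
1 + 1/(251/50) = 1 + 50/251 = 301/251
18 + 1/(301/251) = 18 + 251/301 = 5669/301
0 + 1/(5669/301) = 0 + 301/5669 = 301/5669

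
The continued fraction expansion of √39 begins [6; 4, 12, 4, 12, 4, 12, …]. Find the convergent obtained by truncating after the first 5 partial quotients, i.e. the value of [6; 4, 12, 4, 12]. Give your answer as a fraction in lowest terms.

a_0 = 6: 6/1
a_1 = 4: 25/4
a_2 = 12: 306/49
a_3 = 4: 1249/200
a_4 = 12: 15294/2449

15294/2449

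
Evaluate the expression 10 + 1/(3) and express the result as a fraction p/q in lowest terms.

Compute successive convergents:
a_0 = 10: 10/1
a_1 = 3: 31/3

31/3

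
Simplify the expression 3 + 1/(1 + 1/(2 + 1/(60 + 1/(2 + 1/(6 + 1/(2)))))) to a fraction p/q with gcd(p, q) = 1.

18735/5107

Start with 2.
6 + 1/(2/1) = 6 + 1/2 = 13/2
2 + 1/(13/2) = 2 + 2/13 = 28/13
60 + 1/(28/13) = 60 + 13/28 = 1693/28
2 + 1/(1693/28) = 2 + 28/1693 = 3414/1693
1 + 1/(3414/1693) = 1 + 1693/3414 = 5107/3414
3 + 1/(5107/3414) = 3 + 3414/5107 = 18735/5107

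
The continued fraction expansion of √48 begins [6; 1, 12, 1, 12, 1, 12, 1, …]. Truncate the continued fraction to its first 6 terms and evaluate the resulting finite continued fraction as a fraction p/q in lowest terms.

1351/195

a_0 = 6: 6/1
a_1 = 1: 7/1
a_2 = 12: 90/13
a_3 = 1: 97/14
a_4 = 12: 1254/181
a_5 = 1: 1351/195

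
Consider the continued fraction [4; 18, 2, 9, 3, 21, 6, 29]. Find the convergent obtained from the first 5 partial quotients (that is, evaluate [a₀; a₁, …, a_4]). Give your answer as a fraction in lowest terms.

4419/1090

a_0 = 4: 4/1
a_1 = 18: 73/18
a_2 = 2: 150/37
a_3 = 9: 1423/351
a_4 = 3: 4419/1090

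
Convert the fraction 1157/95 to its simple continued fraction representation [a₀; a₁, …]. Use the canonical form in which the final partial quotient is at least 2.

1157 ÷ 95 → quotient 12, remainder 17
95 ÷ 17 → quotient 5, remainder 10
17 ÷ 10 → quotient 1, remainder 7
10 ÷ 7 → quotient 1, remainder 3
7 ÷ 3 → quotient 2, remainder 1
3 ÷ 1 → quotient 3, remainder 0

[12; 5, 1, 1, 2, 3]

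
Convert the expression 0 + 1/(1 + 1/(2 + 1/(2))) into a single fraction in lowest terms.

Starting at the tail and folding back:
Start with 2.
2 + 1/(2/1) = 2 + 1/2 = 5/2
1 + 1/(5/2) = 1 + 2/5 = 7/5
0 + 1/(7/5) = 0 + 5/7 = 5/7

5/7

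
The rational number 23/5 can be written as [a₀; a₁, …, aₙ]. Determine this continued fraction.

[4; 1, 1, 2]

23 = 4·5 + 3, so a_0 = 4
5 = 1·3 + 2, so a_1 = 1
3 = 1·2 + 1, so a_2 = 1
2 = 2·1 + 0, so a_3 = 2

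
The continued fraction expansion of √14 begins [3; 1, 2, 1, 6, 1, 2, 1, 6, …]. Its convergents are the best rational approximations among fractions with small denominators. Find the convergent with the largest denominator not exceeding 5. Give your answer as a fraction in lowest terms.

15/4

a_0 = 3: 3/1  (≤ bound)
a_1 = 1: 4/1  (≤ bound)
a_2 = 2: 11/3  (≤ bound)
a_3 = 1: 15/4  (≤ bound)
a_4 = 6: 101/27  (> 5, stop)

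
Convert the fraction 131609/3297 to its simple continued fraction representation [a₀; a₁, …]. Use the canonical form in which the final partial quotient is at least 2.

131609 ÷ 3297 → quotient 39, remainder 3026
3297 ÷ 3026 → quotient 1, remainder 271
3026 ÷ 271 → quotient 11, remainder 45
271 ÷ 45 → quotient 6, remainder 1
45 ÷ 1 → quotient 45, remainder 0

[39; 1, 11, 6, 45]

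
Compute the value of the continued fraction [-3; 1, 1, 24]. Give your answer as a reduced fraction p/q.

a_0 = -3: -3/1
a_1 = 1: -2/1
a_2 = 1: -5/2
a_3 = 24: -122/49

-122/49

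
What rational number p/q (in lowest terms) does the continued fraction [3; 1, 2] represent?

Start with 2.
1 + 1/(2/1) = 1 + 1/2 = 3/2
3 + 1/(3/2) = 3 + 2/3 = 11/3

11/3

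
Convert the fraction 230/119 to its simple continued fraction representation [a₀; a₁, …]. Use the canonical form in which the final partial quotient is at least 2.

Apply division with remainder until the remainder is 0:
230 = 1·119 + 111, so a_0 = 1
119 = 1·111 + 8, so a_1 = 1
111 = 13·8 + 7, so a_2 = 13
8 = 1·7 + 1, so a_3 = 1
7 = 7·1 + 0, so a_4 = 7

[1; 1, 13, 1, 7]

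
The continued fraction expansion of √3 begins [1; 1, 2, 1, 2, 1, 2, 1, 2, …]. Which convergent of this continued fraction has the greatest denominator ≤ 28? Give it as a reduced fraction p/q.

a_0 = 1: 1/1  (≤ bound)
a_1 = 1: 2/1  (≤ bound)
a_2 = 2: 5/3  (≤ bound)
a_3 = 1: 7/4  (≤ bound)
a_4 = 2: 19/11  (≤ bound)
a_5 = 1: 26/15  (≤ bound)
a_6 = 2: 71/41  (> 28, stop)

26/15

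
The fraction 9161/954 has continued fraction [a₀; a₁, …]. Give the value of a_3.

⌊9161/954⌋ = 9, remainder 575
⌊954/575⌋ = 1, remainder 379
⌊575/379⌋ = 1, remainder 196
⌊379/196⌋ = 1, remainder 183

1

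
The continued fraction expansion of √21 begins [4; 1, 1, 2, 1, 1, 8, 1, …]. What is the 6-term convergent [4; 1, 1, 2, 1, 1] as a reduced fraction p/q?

Collapse the nested fraction from the inside out:
Start with 1.
1 + 1/(1/1) = 1 + 1/1 = 2/1
2 + 1/(2/1) = 2 + 1/2 = 5/2
1 + 1/(5/2) = 1 + 2/5 = 7/5
1 + 1/(7/5) = 1 + 5/7 = 12/7
4 + 1/(12/7) = 4 + 7/12 = 55/12

55/12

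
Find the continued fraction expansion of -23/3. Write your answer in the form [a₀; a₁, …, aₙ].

[-8; 3]

⌊-23/3⌋ = -8, remainder 1
⌊3/1⌋ = 3, remainder 0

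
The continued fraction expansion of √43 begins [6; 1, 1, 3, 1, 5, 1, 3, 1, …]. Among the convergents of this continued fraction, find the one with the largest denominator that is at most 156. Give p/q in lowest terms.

400/61

a_0 = 6: 6/1  (≤ bound)
a_1 = 1: 7/1  (≤ bound)
a_2 = 1: 13/2  (≤ bound)
a_3 = 3: 46/7  (≤ bound)
a_4 = 1: 59/9  (≤ bound)
a_5 = 5: 341/52  (≤ bound)
a_6 = 1: 400/61  (≤ bound)
a_7 = 3: 1541/235  (> 156, stop)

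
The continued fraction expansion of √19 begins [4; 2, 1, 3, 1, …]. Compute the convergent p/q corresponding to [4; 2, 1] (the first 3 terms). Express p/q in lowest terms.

Start with 1.
2 + 1/(1/1) = 2 + 1/1 = 3/1
4 + 1/(3/1) = 4 + 1/3 = 13/3

13/3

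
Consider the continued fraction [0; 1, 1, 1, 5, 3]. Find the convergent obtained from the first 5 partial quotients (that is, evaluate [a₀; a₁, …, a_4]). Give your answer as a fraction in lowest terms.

Start with 5.
1 + 1/(5/1) = 1 + 1/5 = 6/5
1 + 1/(6/5) = 1 + 5/6 = 11/6
1 + 1/(11/6) = 1 + 6/11 = 17/11
0 + 1/(17/11) = 0 + 11/17 = 11/17

11/17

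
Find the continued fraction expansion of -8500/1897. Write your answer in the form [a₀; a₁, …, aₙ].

-8500 ÷ 1897 → quotient -5, remainder 985
1897 ÷ 985 → quotient 1, remainder 912
985 ÷ 912 → quotient 1, remainder 73
912 ÷ 73 → quotient 12, remainder 36
73 ÷ 36 → quotient 2, remainder 1
36 ÷ 1 → quotient 36, remainder 0

[-5; 1, 1, 12, 2, 36]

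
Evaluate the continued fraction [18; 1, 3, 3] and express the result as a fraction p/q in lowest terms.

244/13

Compute successive convergents:
a_0 = 18: 18/1
a_1 = 1: 19/1
a_2 = 3: 75/4
a_3 = 3: 244/13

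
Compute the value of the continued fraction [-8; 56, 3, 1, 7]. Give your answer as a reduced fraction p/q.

Build up convergents one term at a time:
a_0 = -8: -8/1
a_1 = 56: -447/56
a_2 = 3: -1349/169
a_3 = 1: -1796/225
a_4 = 7: -13921/1744

-13921/1744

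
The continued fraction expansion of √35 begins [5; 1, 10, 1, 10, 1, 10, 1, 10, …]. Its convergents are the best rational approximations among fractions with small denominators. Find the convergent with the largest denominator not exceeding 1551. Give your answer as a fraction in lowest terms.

a_0 = 5: 5/1  (≤ bound)
a_1 = 1: 6/1  (≤ bound)
a_2 = 10: 65/11  (≤ bound)
a_3 = 1: 71/12  (≤ bound)
a_4 = 10: 775/131  (≤ bound)
a_5 = 1: 846/143  (≤ bound)
a_6 = 10: 9235/1561  (> 1551, stop)

846/143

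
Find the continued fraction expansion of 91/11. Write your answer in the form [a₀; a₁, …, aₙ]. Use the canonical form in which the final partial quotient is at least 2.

Repeatedly divide and take the remainder:
91 = 8·11 + 3, so a_0 = 8
11 = 3·3 + 2, so a_1 = 3
3 = 1·2 + 1, so a_2 = 1
2 = 2·1 + 0, so a_3 = 2

[8; 3, 1, 2]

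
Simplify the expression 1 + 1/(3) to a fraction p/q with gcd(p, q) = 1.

a_0 = 1: 1/1
a_1 = 3: 4/3

4/3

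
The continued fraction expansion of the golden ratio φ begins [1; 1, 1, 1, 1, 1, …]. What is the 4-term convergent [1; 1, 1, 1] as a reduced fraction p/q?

Starting at the tail and folding back:
Start with 1.
1 + 1/(1/1) = 1 + 1/1 = 2/1
1 + 1/(2/1) = 1 + 1/2 = 3/2
1 + 1/(3/2) = 1 + 2/3 = 5/3

5/3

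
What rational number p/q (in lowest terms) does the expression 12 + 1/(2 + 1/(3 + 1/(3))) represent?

286/23

a_0 = 12: 12/1
a_1 = 2: 25/2
a_2 = 3: 87/7
a_3 = 3: 286/23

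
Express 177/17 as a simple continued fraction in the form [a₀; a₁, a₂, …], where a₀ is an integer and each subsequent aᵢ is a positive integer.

Apply division with remainder until the remainder is 0:
⌊177/17⌋ = 10, remainder 7
⌊17/7⌋ = 2, remainder 3
⌊7/3⌋ = 2, remainder 1
⌊3/1⌋ = 3, remainder 0

[10; 2, 2, 3]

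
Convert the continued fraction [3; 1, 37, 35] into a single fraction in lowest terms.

5289/1331

Start with 35.
37 + 1/(35/1) = 37 + 1/35 = 1296/35
1 + 1/(1296/35) = 1 + 35/1296 = 1331/1296
3 + 1/(1331/1296) = 3 + 1296/1331 = 5289/1331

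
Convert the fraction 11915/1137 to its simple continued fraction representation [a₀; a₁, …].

[10; 2, 11, 1, 1, 2, 9]

11915 = 10·1137 + 545, so a_0 = 10
1137 = 2·545 + 47, so a_1 = 2
545 = 11·47 + 28, so a_2 = 11
47 = 1·28 + 19, so a_3 = 1
28 = 1·19 + 9, so a_4 = 1
19 = 2·9 + 1, so a_5 = 2
9 = 9·1 + 0, so a_6 = 9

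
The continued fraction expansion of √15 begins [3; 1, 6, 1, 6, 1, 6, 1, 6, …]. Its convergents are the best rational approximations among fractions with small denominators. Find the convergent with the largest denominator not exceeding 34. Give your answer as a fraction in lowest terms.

31/8

List convergents until the denominator exceeds the bound:
a_0 = 3: 3/1  (≤ bound)
a_1 = 1: 4/1  (≤ bound)
a_2 = 6: 27/7  (≤ bound)
a_3 = 1: 31/8  (≤ bound)
a_4 = 6: 213/55  (> 34, stop)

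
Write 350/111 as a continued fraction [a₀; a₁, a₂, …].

⌊350/111⌋ = 3, remainder 17
⌊111/17⌋ = 6, remainder 9
⌊17/9⌋ = 1, remainder 8
⌊9/8⌋ = 1, remainder 1
⌊8/1⌋ = 8, remainder 0

[3; 6, 1, 1, 8]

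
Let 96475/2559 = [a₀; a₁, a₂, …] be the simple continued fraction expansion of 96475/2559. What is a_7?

6

96475 ÷ 2559 → quotient 37, remainder 1792
2559 ÷ 1792 → quotient 1, remainder 767
1792 ÷ 767 → quotient 2, remainder 258
767 ÷ 258 → quotient 2, remainder 251
258 ÷ 251 → quotient 1, remainder 7
251 ÷ 7 → quotient 35, remainder 6
7 ÷ 6 → quotient 1, remainder 1
6 ÷ 1 → quotient 6, remainder 0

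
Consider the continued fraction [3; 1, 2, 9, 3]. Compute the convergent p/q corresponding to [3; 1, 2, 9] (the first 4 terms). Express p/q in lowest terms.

103/28

a_0 = 3: 3/1
a_1 = 1: 4/1
a_2 = 2: 11/3
a_3 = 9: 103/28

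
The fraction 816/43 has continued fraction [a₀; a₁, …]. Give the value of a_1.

⌊816/43⌋ = 18, remainder 42
⌊43/42⌋ = 1, remainder 1

1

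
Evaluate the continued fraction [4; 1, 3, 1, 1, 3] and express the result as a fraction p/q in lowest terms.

a_0 = 4: 4/1
a_1 = 1: 5/1
a_2 = 3: 19/4
a_3 = 1: 24/5
a_4 = 1: 43/9
a_5 = 3: 153/32

153/32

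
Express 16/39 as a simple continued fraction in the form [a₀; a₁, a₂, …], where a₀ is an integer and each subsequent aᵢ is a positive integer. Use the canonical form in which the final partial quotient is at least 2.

Run the Euclidean algorithm, recording each quotient:
16 = 0·39 + 16, so a_0 = 0
39 = 2·16 + 7, so a_1 = 2
16 = 2·7 + 2, so a_2 = 2
7 = 3·2 + 1, so a_3 = 3
2 = 2·1 + 0, so a_4 = 2

[0; 2, 2, 3, 2]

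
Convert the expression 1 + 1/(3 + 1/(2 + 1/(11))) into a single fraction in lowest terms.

103/80

Collapse the nested fraction from the inside out:
Start with 11.
2 + 1/(11/1) = 2 + 1/11 = 23/11
3 + 1/(23/11) = 3 + 11/23 = 80/23
1 + 1/(80/23) = 1 + 23/80 = 103/80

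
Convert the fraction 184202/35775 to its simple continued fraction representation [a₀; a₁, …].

Run the Euclidean algorithm, recording each quotient:
⌊184202/35775⌋ = 5, remainder 5327
⌊35775/5327⌋ = 6, remainder 3813
⌊5327/3813⌋ = 1, remainder 1514
⌊3813/1514⌋ = 2, remainder 785
⌊1514/785⌋ = 1, remainder 729
⌊785/729⌋ = 1, remainder 56
⌊729/56⌋ = 13, remainder 1
⌊56/1⌋ = 56, remainder 0

[5; 6, 1, 2, 1, 1, 13, 56]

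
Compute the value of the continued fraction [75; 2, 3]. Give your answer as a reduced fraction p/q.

Start with 3.
2 + 1/(3/1) = 2 + 1/3 = 7/3
75 + 1/(7/3) = 75 + 3/7 = 528/7

528/7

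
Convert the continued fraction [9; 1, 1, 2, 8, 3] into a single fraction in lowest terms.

Starting at the tail and folding back:
Start with 3.
8 + 1/(3/1) = 8 + 1/3 = 25/3
2 + 1/(25/3) = 2 + 3/25 = 53/25
1 + 1/(53/25) = 1 + 25/53 = 78/53
1 + 1/(78/53) = 1 + 53/78 = 131/78
9 + 1/(131/78) = 9 + 78/131 = 1257/131

1257/131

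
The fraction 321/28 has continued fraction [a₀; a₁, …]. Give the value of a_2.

6

Repeatedly divide and take the remainder:
321 ÷ 28 → quotient 11, remainder 13
28 ÷ 13 → quotient 2, remainder 2
13 ÷ 2 → quotient 6, remainder 1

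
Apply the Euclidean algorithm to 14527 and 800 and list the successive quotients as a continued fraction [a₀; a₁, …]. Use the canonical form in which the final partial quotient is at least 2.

[18; 6, 3, 2, 1, 12]

14527 = 18·800 + 127, so a_0 = 18
800 = 6·127 + 38, so a_1 = 6
127 = 3·38 + 13, so a_2 = 3
38 = 2·13 + 12, so a_3 = 2
13 = 1·12 + 1, so a_4 = 1
12 = 12·1 + 0, so a_5 = 12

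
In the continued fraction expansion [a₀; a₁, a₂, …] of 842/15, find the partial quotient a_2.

Apply division with remainder until the remainder is 0:
⌊842/15⌋ = 56, remainder 2
⌊15/2⌋ = 7, remainder 1
⌊2/1⌋ = 2, remainder 0

2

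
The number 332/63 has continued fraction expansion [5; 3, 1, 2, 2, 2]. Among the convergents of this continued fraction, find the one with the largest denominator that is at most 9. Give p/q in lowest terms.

21/4

a_0 = 5: 5/1  (≤ bound)
a_1 = 3: 16/3  (≤ bound)
a_2 = 1: 21/4  (≤ bound)
a_3 = 2: 58/11  (> 9, stop)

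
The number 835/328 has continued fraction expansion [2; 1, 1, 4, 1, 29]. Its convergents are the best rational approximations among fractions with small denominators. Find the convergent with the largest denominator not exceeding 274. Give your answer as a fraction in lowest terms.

28/11

a_0 = 2: 2/1  (≤ bound)
a_1 = 1: 3/1  (≤ bound)
a_2 = 1: 5/2  (≤ bound)
a_3 = 4: 23/9  (≤ bound)
a_4 = 1: 28/11  (≤ bound)
a_5 = 29: 835/328  (> 274, stop)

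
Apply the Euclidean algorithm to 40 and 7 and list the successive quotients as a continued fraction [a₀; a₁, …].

Apply division with remainder until the remainder is 0:
⌊40/7⌋ = 5, remainder 5
⌊7/5⌋ = 1, remainder 2
⌊5/2⌋ = 2, remainder 1
⌊2/1⌋ = 2, remainder 0

[5; 1, 2, 2]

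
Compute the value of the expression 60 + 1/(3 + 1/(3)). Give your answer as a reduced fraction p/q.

603/10

a_0 = 60: 60/1
a_1 = 3: 181/3
a_2 = 3: 603/10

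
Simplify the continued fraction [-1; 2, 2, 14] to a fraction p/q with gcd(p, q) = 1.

-43/72

a_0 = -1: -1/1
a_1 = 2: -1/2
a_2 = 2: -3/5
a_3 = 14: -43/72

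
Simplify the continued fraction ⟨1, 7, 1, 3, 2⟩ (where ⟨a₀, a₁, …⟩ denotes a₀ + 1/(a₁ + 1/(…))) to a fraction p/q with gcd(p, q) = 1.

79/70

Compute successive convergents:
a_0 = 1: 1/1
a_1 = 7: 8/7
a_2 = 1: 9/8
a_3 = 3: 35/31
a_4 = 2: 79/70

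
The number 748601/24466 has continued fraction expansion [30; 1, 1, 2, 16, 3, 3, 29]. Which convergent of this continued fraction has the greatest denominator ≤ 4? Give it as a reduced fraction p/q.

a_0 = 30: 30/1  (≤ bound)
a_1 = 1: 31/1  (≤ bound)
a_2 = 1: 61/2  (≤ bound)
a_3 = 2: 153/5  (> 4, stop)

61/2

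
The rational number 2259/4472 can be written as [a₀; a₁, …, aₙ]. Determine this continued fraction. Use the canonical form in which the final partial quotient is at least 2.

[0; 1, 1, 48, 9, 5]

Apply division with remainder until the remainder is 0:
2259 = 0·4472 + 2259, so a_0 = 0
4472 = 1·2259 + 2213, so a_1 = 1
2259 = 1·2213 + 46, so a_2 = 1
2213 = 48·46 + 5, so a_3 = 48
46 = 9·5 + 1, so a_4 = 9
5 = 5·1 + 0, so a_5 = 5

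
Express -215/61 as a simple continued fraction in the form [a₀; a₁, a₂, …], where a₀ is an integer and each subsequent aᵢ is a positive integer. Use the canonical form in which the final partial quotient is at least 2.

Apply division with remainder until the remainder is 0:
-215 = -4·61 + 29, so a_0 = -4
61 = 2·29 + 3, so a_1 = 2
29 = 9·3 + 2, so a_2 = 9
3 = 1·2 + 1, so a_3 = 1
2 = 2·1 + 0, so a_4 = 2

[-4; 2, 9, 1, 2]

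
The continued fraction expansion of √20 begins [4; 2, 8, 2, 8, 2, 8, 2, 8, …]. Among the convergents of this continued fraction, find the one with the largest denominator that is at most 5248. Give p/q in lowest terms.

List convergents until the denominator exceeds the bound:
a_0 = 4: 4/1  (≤ bound)
a_1 = 2: 9/2  (≤ bound)
a_2 = 8: 76/17  (≤ bound)
a_3 = 2: 161/36  (≤ bound)
a_4 = 8: 1364/305  (≤ bound)
a_5 = 2: 2889/646  (≤ bound)
a_6 = 8: 24476/5473  (> 5248, stop)

2889/646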